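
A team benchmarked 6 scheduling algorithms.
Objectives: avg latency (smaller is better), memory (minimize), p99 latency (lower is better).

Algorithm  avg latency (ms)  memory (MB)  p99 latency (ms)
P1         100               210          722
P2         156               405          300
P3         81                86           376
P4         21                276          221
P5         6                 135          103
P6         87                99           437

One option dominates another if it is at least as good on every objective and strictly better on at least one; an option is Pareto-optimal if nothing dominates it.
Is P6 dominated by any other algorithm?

P3 vs P6: avg latency 81≤87, memory 86≤99, p99 latency 376≤437 — P3 is at least as good on every objective and strictly better on at least one, so P3 dominates P6.

Yes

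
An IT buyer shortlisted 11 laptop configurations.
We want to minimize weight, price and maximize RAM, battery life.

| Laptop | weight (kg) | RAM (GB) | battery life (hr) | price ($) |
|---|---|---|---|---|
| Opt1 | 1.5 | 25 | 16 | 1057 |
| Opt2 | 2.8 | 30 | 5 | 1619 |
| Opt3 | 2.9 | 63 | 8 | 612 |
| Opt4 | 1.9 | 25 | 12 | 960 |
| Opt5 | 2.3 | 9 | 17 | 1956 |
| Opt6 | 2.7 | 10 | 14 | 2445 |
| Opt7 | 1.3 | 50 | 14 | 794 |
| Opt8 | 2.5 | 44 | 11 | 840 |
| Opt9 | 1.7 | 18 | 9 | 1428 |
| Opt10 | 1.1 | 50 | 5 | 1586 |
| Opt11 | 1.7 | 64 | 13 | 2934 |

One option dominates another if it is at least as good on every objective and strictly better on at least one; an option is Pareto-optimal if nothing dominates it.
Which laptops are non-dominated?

Opt1: not dominated.
Opt2: dominated by Opt7 (weight 1.3≤2.8, RAM 50≥30, battery life 14≥5, price 794≤1619).
Opt3: not dominated (best price).
Opt4: dominated by Opt7 (weight 1.3≤1.9, RAM 50≥25, battery life 14≥12, price 794≤960).
Opt5: not dominated (best battery life).
Opt6: dominated by Opt1 (weight 1.5≤2.7, RAM 25≥10, battery life 16≥14, price 1057≤2445).
Opt7: not dominated.
Opt8: dominated by Opt7 (weight 1.3≤2.5, RAM 50≥44, battery life 14≥11, price 794≤840).
Opt9: dominated by Opt1 (weight 1.5≤1.7, RAM 25≥18, battery life 16≥9, price 1057≤1428).
Opt10: not dominated (best weight).
Opt11: not dominated (best RAM).

Opt1, Opt3, Opt5, Opt7, Opt10, Opt11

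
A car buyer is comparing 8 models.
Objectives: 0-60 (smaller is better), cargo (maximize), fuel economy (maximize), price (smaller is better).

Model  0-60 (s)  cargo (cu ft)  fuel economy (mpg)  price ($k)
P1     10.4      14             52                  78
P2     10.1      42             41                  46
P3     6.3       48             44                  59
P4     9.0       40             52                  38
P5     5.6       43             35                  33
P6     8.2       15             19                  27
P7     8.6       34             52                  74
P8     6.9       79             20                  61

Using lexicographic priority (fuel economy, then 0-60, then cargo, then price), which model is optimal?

P7

First maximize fuel economy: best is 52, kept {P1, P4, P7}.
Then minimize 0-60: best is 8.6, kept {P7}.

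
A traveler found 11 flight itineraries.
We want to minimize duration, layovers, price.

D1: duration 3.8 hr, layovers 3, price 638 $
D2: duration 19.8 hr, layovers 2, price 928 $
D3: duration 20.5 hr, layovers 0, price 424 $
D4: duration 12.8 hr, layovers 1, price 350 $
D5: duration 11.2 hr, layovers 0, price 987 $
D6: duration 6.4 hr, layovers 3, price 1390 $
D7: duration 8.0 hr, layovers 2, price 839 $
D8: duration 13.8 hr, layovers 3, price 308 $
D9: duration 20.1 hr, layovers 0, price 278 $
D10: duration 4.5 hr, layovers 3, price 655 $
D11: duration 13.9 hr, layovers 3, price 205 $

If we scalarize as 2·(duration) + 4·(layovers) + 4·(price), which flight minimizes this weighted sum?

D11

D1: 2·3.8 + 4·3 + 4·638 = 2571.6
D2: 2·19.8 + 4·2 + 4·928 = 3759.6
D3: 2·20.5 + 4·0 + 4·424 = 1737.0
D4: 2·12.8 + 4·1 + 4·350 = 1429.6
D5: 2·11.2 + 4·0 + 4·987 = 3970.4
D6: 2·6.4 + 4·3 + 4·1390 = 5584.8
D7: 2·8.0 + 4·2 + 4·839 = 3380.0
D8: 2·13.8 + 4·3 + 4·308 = 1271.6
D9: 2·20.1 + 4·0 + 4·278 = 1152.2
D10: 2·4.5 + 4·3 + 4·655 = 2641.0
D11: 2·13.9 + 4·3 + 4·205 = 859.8
Lowest: D11 at 859.8.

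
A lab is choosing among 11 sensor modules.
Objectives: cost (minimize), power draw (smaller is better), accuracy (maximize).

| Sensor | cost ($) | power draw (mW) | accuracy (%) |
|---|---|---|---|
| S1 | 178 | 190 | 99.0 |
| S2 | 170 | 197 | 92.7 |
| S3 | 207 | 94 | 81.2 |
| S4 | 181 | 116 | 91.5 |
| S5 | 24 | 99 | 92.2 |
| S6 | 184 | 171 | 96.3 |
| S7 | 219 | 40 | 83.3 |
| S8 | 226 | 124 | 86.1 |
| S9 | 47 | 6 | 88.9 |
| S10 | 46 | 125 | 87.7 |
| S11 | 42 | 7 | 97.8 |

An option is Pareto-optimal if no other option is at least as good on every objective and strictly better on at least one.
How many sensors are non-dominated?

S1: not dominated (best accuracy).
S2: dominated by S11 (cost 42≤170, power draw 7≤197, accuracy 97.8≥92.7).
S3: dominated by S9 (cost 47≤207, power draw 6≤94, accuracy 88.9≥81.2).
S4: dominated by S5 (cost 24≤181, power draw 99≤116, accuracy 92.2≥91.5).
S5: not dominated (best cost).
S6: dominated by S11 (cost 42≤184, power draw 7≤171, accuracy 97.8≥96.3).
S7: dominated by S9 (cost 47≤219, power draw 6≤40, accuracy 88.9≥83.3).
S8: dominated by S4 (cost 181≤226, power draw 116≤124, accuracy 91.5≥86.1).
S9: not dominated (best power draw).
S10: dominated by S5 (cost 24≤46, power draw 99≤125, accuracy 92.2≥87.7).
S11: not dominated.
Pareto-optimal: S1, S5, S9, S11 → 4.

4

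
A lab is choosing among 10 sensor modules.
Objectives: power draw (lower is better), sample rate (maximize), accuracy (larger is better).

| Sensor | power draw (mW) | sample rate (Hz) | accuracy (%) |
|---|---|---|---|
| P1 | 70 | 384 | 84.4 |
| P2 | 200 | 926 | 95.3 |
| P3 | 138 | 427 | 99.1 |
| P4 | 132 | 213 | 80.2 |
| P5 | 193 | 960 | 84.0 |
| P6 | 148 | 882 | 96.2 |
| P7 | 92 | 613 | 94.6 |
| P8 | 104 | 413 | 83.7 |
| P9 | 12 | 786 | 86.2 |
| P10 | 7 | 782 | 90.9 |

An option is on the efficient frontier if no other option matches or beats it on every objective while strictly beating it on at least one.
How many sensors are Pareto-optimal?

P1: dominated by P9 (power draw 12≤70, sample rate 786≥384, accuracy 86.2≥84.4).
P2: not dominated.
P3: not dominated (best accuracy).
P4: dominated by P1 (power draw 70≤132, sample rate 384≥213, accuracy 84.4≥80.2).
P5: not dominated (best sample rate).
P6: not dominated.
P7: not dominated.
P8: dominated by P7 (power draw 92≤104, sample rate 613≥413, accuracy 94.6≥83.7).
P9: not dominated.
P10: not dominated (best power draw).
Pareto-optimal: P2, P3, P5, P6, P7, P9, P10 → 7.

7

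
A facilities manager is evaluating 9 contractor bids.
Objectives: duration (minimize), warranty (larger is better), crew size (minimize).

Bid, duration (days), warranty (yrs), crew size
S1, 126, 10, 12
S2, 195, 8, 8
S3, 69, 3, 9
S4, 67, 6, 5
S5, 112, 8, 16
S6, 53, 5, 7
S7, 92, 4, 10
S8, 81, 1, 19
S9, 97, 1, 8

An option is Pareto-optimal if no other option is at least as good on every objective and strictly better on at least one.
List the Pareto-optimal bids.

S1, S2, S4, S5, S6

S1: not dominated (best warranty).
S2: not dominated.
S3: dominated by S4 (duration 67≤69, warranty 6≥3, crew size 5≤9).
S4: not dominated (best crew size).
S5: not dominated.
S6: not dominated (best duration).
S7: dominated by S4 (duration 67≤92, warranty 6≥4, crew size 5≤10).
S8: dominated by S3 (duration 69≤81, warranty 3≥1, crew size 9≤19).
S9: dominated by S4 (duration 67≤97, warranty 6≥1, crew size 5≤8).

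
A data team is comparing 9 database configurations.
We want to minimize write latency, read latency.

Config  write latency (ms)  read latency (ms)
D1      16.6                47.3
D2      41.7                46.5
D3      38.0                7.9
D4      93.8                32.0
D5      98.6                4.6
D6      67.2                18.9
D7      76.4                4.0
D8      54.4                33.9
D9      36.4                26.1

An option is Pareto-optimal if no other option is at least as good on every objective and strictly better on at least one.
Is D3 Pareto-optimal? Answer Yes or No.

D1: worse on read latency (47.3 vs 7.9).
D2: worse on write latency (41.7 vs 38.0).
D4: worse on write latency (93.8 vs 38.0).
D5: worse on write latency (98.6 vs 38.0).
D6: worse on write latency (67.2 vs 38.0).
D7: worse on write latency (76.4 vs 38.0).
D8: worse on write latency (54.4 vs 38.0).
D9: worse on read latency (26.1 vs 7.9).
No option is at least as good as D3 on every objective and strictly better on one.

Yes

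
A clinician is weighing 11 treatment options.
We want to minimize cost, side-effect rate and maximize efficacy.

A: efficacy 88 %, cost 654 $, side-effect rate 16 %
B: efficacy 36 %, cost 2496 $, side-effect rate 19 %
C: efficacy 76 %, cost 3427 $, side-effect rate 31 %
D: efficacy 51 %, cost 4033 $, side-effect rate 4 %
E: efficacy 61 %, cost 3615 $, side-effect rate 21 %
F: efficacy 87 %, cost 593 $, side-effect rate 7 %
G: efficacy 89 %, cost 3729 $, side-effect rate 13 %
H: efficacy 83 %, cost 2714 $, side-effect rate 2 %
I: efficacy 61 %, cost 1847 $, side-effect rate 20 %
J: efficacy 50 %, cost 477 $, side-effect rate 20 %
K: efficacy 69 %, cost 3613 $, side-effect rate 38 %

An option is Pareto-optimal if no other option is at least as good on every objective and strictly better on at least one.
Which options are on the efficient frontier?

A, F, G, H, J

A: not dominated.
B: dominated by A (efficacy 88≥36, cost 654≤2496, side-effect rate 16≤19).
C: dominated by A (efficacy 88≥76, cost 654≤3427, side-effect rate 16≤31).
D: dominated by H (efficacy 83≥51, cost 2714≤4033, side-effect rate 2≤4).
E: dominated by A (efficacy 88≥61, cost 654≤3615, side-effect rate 16≤21).
F: not dominated.
G: not dominated (best efficacy).
H: not dominated (best side-effect rate).
I: dominated by A (efficacy 88≥61, cost 654≤1847, side-effect rate 16≤20).
J: not dominated (best cost).
K: dominated by A (efficacy 88≥69, cost 654≤3613, side-effect rate 16≤38).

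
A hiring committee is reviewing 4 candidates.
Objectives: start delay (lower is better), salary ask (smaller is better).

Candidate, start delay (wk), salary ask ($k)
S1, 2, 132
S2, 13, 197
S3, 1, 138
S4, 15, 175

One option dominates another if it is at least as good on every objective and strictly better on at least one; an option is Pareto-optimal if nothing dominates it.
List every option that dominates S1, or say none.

none

S2: worse on start delay (13 vs 2).
S3: worse on salary ask (138 vs 132).
S4: worse on start delay (15 vs 2).
No option dominates S1.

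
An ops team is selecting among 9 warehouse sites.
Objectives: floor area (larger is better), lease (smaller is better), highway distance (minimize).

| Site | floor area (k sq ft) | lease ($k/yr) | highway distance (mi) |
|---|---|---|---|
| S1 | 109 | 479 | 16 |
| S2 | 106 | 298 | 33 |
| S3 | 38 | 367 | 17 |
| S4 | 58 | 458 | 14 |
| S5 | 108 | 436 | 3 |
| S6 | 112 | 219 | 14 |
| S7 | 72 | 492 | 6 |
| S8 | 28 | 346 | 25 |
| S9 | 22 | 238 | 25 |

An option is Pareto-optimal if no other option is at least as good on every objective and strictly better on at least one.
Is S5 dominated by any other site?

No

S1: worse on lease (479 vs 436).
S2: worse on floor area (106 vs 108).
S3: worse on floor area (38 vs 108).
S4: worse on floor area (58 vs 108).
S6: worse on highway distance (14 vs 3).
S7: worse on floor area (72 vs 108).
S8: worse on floor area (28 vs 108).
S9: worse on floor area (22 vs 108).
No option is at least as good as S5 on every objective and strictly better on one.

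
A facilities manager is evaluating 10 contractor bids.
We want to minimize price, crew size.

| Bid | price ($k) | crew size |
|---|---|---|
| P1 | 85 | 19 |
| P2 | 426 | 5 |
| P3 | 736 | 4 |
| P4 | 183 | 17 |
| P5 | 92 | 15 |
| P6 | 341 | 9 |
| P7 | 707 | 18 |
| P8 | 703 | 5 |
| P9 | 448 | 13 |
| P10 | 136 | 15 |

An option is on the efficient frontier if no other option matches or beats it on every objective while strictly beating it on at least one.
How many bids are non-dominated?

P1: not dominated (best price).
P2: not dominated.
P3: not dominated (best crew size).
P4: dominated by P5 (price 92≤183, crew size 15≤17).
P5: not dominated.
P6: not dominated.
P7: dominated by P2 (price 426≤707, crew size 5≤18).
P8: dominated by P2 (price 426≤703, crew size 5≤5).
P9: dominated by P2 (price 426≤448, crew size 5≤13).
P10: dominated by P5 (price 92≤136, crew size 15≤15).
Pareto-optimal: P1, P2, P3, P5, P6 → 5.

5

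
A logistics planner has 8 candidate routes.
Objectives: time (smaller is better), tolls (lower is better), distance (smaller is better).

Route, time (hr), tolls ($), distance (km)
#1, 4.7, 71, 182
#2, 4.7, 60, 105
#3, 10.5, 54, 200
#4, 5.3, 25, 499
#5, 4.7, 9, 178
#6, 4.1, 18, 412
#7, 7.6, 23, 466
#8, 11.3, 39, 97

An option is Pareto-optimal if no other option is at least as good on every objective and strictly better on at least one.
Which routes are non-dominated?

#2, #5, #6, #8

#1: dominated by #2 (time 4.7≤4.7, tolls 60≤71, distance 105≤182).
#2: not dominated.
#3: dominated by #5 (time 4.7≤10.5, tolls 9≤54, distance 178≤200).
#4: dominated by #5 (time 4.7≤5.3, tolls 9≤25, distance 178≤499).
#5: not dominated (best tolls).
#6: not dominated (best time).
#7: dominated by #5 (time 4.7≤7.6, tolls 9≤23, distance 178≤466).
#8: not dominated (best distance).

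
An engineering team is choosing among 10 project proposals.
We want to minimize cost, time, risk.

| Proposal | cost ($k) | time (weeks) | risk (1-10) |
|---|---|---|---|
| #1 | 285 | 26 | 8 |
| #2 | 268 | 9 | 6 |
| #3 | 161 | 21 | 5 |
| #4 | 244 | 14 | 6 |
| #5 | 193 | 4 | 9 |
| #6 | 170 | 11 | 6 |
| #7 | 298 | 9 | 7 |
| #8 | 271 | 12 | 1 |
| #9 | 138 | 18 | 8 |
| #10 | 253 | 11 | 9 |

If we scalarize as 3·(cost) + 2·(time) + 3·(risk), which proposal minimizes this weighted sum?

#1: 3·285 + 2·26 + 3·8 = 931
#2: 3·268 + 2·9 + 3·6 = 840
#3: 3·161 + 2·21 + 3·5 = 540
#4: 3·244 + 2·14 + 3·6 = 778
#5: 3·193 + 2·4 + 3·9 = 614
#6: 3·170 + 2·11 + 3·6 = 550
#7: 3·298 + 2·9 + 3·7 = 933
#8: 3·271 + 2·12 + 3·1 = 840
#9: 3·138 + 2·18 + 3·8 = 474
#10: 3·253 + 2·11 + 3·9 = 808
Lowest: #9 at 474.

#9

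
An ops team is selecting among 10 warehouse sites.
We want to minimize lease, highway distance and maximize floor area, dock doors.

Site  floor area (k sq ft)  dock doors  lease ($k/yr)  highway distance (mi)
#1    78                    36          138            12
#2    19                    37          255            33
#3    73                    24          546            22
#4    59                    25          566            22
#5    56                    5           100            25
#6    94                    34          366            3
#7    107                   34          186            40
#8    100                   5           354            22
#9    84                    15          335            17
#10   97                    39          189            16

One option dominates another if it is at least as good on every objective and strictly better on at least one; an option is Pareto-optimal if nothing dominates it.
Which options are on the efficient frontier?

#1, #5, #6, #7, #8, #10

#1: not dominated.
#2: dominated by #10 (floor area 97≥19, dock doors 39≥37, lease 189≤255, highway distance 16≤33).
#3: dominated by #1 (floor area 78≥73, dock doors 36≥24, lease 138≤546, highway distance 12≤22).
#4: dominated by #1 (floor area 78≥59, dock doors 36≥25, lease 138≤566, highway distance 12≤22).
#5: not dominated (best lease).
#6: not dominated (best highway distance).
#7: not dominated (best floor area).
#8: not dominated.
#9: dominated by #10 (floor area 97≥84, dock doors 39≥15, lease 189≤335, highway distance 16≤17).
#10: not dominated (best dock doors).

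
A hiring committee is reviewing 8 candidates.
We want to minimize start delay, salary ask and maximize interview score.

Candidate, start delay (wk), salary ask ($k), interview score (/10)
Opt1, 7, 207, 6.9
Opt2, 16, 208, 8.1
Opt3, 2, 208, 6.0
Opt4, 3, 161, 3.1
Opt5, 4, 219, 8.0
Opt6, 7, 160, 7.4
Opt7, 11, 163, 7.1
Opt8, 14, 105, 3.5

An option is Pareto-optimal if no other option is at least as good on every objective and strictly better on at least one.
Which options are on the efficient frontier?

Opt1: dominated by Opt6 (start delay 7≤7, salary ask 160≤207, interview score 7.4≥6.9).
Opt2: not dominated (best interview score).
Opt3: not dominated (best start delay).
Opt4: not dominated.
Opt5: not dominated.
Opt6: not dominated.
Opt7: dominated by Opt6 (start delay 7≤11, salary ask 160≤163, interview score 7.4≥7.1).
Opt8: not dominated (best salary ask).

Opt2, Opt3, Opt4, Opt5, Opt6, Opt8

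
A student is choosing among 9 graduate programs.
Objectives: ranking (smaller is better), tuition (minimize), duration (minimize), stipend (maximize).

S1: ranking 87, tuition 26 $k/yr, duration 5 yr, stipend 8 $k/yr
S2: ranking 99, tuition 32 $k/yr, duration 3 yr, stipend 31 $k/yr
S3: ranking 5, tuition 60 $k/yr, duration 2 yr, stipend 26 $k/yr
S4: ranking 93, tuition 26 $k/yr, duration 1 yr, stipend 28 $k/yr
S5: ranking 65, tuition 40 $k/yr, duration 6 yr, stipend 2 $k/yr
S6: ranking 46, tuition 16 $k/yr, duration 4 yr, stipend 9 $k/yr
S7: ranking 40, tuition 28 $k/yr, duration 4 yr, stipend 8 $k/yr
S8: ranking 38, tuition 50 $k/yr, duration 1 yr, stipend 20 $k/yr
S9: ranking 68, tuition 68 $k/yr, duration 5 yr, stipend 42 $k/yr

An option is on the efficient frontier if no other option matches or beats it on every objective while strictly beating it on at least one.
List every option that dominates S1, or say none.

S6

S6: ranking 46≤87, tuition 16≤26, duration 4≤5, stipend 9≥8 — dominates S1.
Others (S2, S3, S4, S5, S7, S8, S9) are each worse than S1 on at least one objective.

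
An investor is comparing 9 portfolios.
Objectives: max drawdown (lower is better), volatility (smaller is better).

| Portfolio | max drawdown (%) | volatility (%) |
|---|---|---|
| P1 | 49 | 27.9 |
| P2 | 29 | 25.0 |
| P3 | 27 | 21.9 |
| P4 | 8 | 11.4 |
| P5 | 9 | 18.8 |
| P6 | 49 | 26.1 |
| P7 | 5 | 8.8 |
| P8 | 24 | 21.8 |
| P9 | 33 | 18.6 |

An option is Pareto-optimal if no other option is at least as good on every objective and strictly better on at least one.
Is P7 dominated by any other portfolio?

No

P1: worse on max drawdown (49 vs 5).
P2: worse on max drawdown (29 vs 5).
P3: worse on max drawdown (27 vs 5).
P4: worse on max drawdown (8 vs 5).
P5: worse on max drawdown (9 vs 5).
P6: worse on max drawdown (49 vs 5).
P8: worse on max drawdown (24 vs 5).
P9: worse on max drawdown (33 vs 5).
No option is at least as good as P7 on every objective and strictly better on one.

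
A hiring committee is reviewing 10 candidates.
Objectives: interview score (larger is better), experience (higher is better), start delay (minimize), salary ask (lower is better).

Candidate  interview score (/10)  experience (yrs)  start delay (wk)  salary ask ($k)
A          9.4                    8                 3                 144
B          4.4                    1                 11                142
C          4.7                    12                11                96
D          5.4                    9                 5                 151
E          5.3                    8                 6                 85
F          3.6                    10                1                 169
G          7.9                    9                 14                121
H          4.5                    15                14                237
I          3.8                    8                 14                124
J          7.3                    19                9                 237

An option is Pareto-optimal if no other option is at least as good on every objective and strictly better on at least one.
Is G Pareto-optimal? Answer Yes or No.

Yes

A: worse on experience (8 vs 9).
B: worse on interview score (4.4 vs 7.9).
C: worse on interview score (4.7 vs 7.9).
D: worse on interview score (5.4 vs 7.9).
E: worse on interview score (5.3 vs 7.9).
F: worse on interview score (3.6 vs 7.9).
H: worse on interview score (4.5 vs 7.9).
I: worse on interview score (3.8 vs 7.9).
J: worse on interview score (7.3 vs 7.9).
No option is at least as good as G on every objective and strictly better on one.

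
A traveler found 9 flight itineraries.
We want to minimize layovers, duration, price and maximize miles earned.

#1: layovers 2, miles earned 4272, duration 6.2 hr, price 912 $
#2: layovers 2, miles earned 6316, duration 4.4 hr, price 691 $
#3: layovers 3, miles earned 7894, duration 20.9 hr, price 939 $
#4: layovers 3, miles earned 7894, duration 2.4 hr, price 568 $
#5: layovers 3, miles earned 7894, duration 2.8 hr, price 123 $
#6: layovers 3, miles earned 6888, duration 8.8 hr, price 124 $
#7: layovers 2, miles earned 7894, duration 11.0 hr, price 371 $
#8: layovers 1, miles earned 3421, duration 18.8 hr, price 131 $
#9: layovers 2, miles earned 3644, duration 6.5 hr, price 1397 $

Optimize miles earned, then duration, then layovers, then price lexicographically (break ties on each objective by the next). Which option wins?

#4

First maximize miles earned: best is 7894, kept {#3, #4, #5, #7}.
Then minimize duration: best is 2.4, kept {#4}.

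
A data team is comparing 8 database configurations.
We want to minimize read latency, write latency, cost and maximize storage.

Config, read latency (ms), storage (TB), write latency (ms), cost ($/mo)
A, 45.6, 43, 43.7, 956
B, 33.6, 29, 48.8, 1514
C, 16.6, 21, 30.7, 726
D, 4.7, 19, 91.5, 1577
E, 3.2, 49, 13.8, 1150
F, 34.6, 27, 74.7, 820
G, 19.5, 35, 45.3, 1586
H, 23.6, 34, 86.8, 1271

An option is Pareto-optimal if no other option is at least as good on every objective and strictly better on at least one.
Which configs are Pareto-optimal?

A, C, E, F

A: not dominated.
B: dominated by E (read latency 3.2≤33.6, storage 49≥29, write latency 13.8≤48.8, cost 1150≤1514).
C: not dominated (best cost).
D: dominated by E (read latency 3.2≤4.7, storage 49≥19, write latency 13.8≤91.5, cost 1150≤1577).
E: not dominated (best read latency).
F: not dominated.
G: dominated by E (read latency 3.2≤19.5, storage 49≥35, write latency 13.8≤45.3, cost 1150≤1586).
H: dominated by E (read latency 3.2≤23.6, storage 49≥34, write latency 13.8≤86.8, cost 1150≤1271).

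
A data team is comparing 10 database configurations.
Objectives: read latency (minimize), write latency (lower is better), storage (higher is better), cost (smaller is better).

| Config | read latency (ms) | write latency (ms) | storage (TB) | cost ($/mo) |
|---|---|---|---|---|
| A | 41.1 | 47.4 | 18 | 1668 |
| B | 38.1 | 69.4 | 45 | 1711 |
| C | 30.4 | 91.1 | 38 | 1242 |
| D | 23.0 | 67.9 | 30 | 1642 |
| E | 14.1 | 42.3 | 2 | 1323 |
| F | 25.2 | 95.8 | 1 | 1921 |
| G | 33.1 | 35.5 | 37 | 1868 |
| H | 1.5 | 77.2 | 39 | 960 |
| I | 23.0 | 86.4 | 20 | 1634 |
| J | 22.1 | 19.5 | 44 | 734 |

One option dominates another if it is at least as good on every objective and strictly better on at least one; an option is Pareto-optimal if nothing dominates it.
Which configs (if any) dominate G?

J: read latency 22.1≤33.1, write latency 19.5≤35.5, storage 44≥37, cost 734≤1868 — dominates G.
Others (A, B, C, D, E, F, H, I) are each worse than G on at least one objective.

J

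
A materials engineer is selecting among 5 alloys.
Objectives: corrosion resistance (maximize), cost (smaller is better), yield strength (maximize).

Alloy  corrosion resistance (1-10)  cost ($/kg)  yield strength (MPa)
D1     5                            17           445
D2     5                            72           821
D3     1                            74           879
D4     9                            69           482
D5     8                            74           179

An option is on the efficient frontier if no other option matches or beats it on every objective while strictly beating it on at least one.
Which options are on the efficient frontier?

D1: not dominated (best cost).
D2: not dominated.
D3: not dominated (best yield strength).
D4: not dominated (best corrosion resistance).
D5: dominated by D4 (corrosion resistance 9≥8, cost 69≤74, yield strength 482≥179).

D1, D2, D3, D4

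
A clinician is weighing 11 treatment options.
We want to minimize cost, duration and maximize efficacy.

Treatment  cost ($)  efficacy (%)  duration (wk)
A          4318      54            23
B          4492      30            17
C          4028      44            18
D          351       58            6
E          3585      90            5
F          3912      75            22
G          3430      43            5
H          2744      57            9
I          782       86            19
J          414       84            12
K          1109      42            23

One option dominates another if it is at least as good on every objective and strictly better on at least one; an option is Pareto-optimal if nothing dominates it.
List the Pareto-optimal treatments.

D, E, G, I, J

A: dominated by D (cost 351≤4318, efficacy 58≥54, duration 6≤23).
B: dominated by D (cost 351≤4492, efficacy 58≥30, duration 6≤17).
C: dominated by D (cost 351≤4028, efficacy 58≥44, duration 6≤18).
D: not dominated (best cost).
E: not dominated (best efficacy).
F: dominated by E (cost 3585≤3912, efficacy 90≥75, duration 5≤22).
G: not dominated.
H: dominated by D (cost 351≤2744, efficacy 58≥57, duration 6≤9).
I: not dominated.
J: not dominated.
K: dominated by D (cost 351≤1109, efficacy 58≥42, duration 6≤23).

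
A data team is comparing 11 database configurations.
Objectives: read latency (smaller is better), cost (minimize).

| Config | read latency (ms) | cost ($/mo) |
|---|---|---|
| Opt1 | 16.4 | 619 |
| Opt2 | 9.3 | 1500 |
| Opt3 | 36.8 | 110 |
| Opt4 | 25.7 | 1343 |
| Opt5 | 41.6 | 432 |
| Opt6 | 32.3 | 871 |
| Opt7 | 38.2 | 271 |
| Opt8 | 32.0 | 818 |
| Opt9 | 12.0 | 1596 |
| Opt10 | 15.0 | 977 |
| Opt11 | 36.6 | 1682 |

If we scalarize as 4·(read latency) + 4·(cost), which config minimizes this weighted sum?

Opt3

Opt1: 4·16.4 + 4·619 = 2541.6
Opt2: 4·9.3 + 4·1500 = 6037.2
Opt3: 4·36.8 + 4·110 = 587.2
Opt4: 4·25.7 + 4·1343 = 5474.8
Opt5: 4·41.6 + 4·432 = 1894.4
Opt6: 4·32.3 + 4·871 = 3613.2
Opt7: 4·38.2 + 4·271 = 1236.8
Opt8: 4·32.0 + 4·818 = 3400.0
Opt9: 4·12.0 + 4·1596 = 6432.0
Opt10: 4·15.0 + 4·977 = 3968.0
Opt11: 4·36.6 + 4·1682 = 6874.4
Lowest: Opt3 at 587.2.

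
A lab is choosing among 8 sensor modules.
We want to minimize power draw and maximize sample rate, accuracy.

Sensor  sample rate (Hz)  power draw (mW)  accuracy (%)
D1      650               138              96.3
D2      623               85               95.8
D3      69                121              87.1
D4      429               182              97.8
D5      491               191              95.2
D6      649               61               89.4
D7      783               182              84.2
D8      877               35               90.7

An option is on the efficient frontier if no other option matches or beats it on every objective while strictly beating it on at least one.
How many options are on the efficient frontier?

D1: not dominated.
D2: not dominated.
D3: dominated by D2 (sample rate 623≥69, power draw 85≤121, accuracy 95.8≥87.1).
D4: not dominated (best accuracy).
D5: dominated by D1 (sample rate 650≥491, power draw 138≤191, accuracy 96.3≥95.2).
D6: dominated by D8 (sample rate 877≥649, power draw 35≤61, accuracy 90.7≥89.4).
D7: dominated by D8 (sample rate 877≥783, power draw 35≤182, accuracy 90.7≥84.2).
D8: not dominated (best sample rate).
Pareto-optimal: D1, D2, D4, D8 → 4.

4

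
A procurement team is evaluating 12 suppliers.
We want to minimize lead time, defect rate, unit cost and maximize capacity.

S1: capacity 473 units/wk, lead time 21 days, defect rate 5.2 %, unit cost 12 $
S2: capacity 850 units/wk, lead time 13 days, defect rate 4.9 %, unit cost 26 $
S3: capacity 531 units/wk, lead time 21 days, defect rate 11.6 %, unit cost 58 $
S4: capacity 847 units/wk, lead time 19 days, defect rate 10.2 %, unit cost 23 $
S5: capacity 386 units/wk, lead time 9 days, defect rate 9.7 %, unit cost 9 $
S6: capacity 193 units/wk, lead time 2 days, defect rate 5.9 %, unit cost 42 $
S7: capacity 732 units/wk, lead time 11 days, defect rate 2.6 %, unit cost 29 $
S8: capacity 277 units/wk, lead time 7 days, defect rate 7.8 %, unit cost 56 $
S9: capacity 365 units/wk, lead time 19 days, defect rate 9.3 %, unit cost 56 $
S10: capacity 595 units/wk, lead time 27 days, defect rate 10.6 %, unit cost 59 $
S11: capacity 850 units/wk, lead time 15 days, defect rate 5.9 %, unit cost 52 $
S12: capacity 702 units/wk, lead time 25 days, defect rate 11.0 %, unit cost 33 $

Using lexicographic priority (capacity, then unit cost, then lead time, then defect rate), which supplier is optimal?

First maximize capacity: best is 850, kept {S2, S11}.
Then minimize unit cost: best is 26, kept {S2}.

S2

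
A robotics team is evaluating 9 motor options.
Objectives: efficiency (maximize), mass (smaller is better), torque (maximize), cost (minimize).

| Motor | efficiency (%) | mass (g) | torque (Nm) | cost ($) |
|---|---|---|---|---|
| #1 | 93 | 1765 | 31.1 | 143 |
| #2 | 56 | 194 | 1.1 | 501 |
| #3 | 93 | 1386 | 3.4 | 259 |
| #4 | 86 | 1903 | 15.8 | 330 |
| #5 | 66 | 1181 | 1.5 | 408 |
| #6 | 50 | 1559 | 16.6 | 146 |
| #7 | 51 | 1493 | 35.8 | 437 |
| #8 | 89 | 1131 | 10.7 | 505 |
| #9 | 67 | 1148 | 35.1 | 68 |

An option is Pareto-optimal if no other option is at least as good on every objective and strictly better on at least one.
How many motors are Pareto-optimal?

6

#1: not dominated.
#2: not dominated (best mass).
#3: not dominated.
#4: dominated by #1 (efficiency 93≥86, mass 1765≤1903, torque 31.1≥15.8, cost 143≤330).
#5: dominated by #9 (efficiency 67≥66, mass 1148≤1181, torque 35.1≥1.5, cost 68≤408).
#6: dominated by #9 (efficiency 67≥50, mass 1148≤1559, torque 35.1≥16.6, cost 68≤146).
#7: not dominated (best torque).
#8: not dominated.
#9: not dominated (best cost).
Pareto-optimal: #1, #2, #3, #7, #8, #9 → 6.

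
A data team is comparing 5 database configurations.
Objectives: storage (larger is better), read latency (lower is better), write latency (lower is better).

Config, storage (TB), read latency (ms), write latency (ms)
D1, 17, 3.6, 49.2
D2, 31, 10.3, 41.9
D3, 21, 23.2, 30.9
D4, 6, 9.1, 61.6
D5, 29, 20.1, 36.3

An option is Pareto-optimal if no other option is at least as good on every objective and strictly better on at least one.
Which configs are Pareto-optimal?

D1, D2, D3, D5

D1: not dominated (best read latency).
D2: not dominated (best storage).
D3: not dominated (best write latency).
D4: dominated by D1 (storage 17≥6, read latency 3.6≤9.1, write latency 49.2≤61.6).
D5: not dominated.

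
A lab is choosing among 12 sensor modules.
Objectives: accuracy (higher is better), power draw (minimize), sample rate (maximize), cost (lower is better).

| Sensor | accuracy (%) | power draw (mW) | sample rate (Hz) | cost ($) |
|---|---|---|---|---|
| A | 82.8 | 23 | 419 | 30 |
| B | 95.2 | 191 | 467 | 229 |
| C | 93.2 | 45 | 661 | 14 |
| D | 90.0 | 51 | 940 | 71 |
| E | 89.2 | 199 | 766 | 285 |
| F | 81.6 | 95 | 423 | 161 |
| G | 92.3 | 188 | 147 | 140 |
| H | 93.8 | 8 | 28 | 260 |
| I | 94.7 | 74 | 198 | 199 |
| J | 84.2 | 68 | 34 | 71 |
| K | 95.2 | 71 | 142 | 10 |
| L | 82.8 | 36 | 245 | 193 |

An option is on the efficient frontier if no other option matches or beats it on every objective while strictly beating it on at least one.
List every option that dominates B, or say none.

none

A: worse on accuracy (82.8 vs 95.2).
C: worse on accuracy (93.2 vs 95.2).
D: worse on accuracy (90.0 vs 95.2).
E: worse on accuracy (89.2 vs 95.2).
F: worse on accuracy (81.6 vs 95.2).
G: worse on accuracy (92.3 vs 95.2).
H: worse on accuracy (93.8 vs 95.2).
I: worse on accuracy (94.7 vs 95.2).
J: worse on accuracy (84.2 vs 95.2).
K: worse on sample rate (142 vs 467).
L: worse on accuracy (82.8 vs 95.2).
No option dominates B.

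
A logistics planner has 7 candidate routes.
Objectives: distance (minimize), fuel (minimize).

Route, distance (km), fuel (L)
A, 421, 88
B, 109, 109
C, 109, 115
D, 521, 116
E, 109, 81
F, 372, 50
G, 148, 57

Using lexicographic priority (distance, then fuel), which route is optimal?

E

First minimize distance: best is 109, kept {B, C, E}.
Then minimize fuel: best is 81, kept {E}.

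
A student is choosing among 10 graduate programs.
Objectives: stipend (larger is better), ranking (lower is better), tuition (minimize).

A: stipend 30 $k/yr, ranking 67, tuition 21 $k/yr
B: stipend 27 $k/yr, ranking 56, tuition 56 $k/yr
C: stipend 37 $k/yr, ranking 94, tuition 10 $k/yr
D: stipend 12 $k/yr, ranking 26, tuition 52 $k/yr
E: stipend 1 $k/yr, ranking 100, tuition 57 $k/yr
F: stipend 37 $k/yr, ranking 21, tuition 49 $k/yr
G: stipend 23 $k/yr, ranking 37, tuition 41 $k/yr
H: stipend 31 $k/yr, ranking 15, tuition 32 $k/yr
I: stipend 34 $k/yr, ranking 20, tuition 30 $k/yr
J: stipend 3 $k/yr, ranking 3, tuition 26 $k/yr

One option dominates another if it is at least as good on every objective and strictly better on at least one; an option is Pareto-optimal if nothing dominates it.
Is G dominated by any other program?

Yes

H vs G: stipend 31≥23, ranking 15≤37, tuition 32≤41 — H is at least as good on every objective and strictly better on at least one, so H dominates G.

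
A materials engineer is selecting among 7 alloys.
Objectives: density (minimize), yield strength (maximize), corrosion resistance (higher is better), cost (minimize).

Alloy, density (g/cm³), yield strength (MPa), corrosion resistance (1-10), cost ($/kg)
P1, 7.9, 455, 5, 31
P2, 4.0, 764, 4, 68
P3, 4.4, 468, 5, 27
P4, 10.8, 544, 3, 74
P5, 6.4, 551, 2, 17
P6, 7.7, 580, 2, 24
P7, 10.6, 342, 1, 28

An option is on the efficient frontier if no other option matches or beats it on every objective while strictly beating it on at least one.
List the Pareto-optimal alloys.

P2, P3, P5, P6

P1: dominated by P3 (density 4.4≤7.9, yield strength 468≥455, corrosion resistance 5≥5, cost 27≤31).
P2: not dominated (best density).
P3: not dominated.
P4: dominated by P2 (density 4.0≤10.8, yield strength 764≥544, corrosion resistance 4≥3, cost 68≤74).
P5: not dominated (best cost).
P6: not dominated.
P7: dominated by P3 (density 4.4≤10.6, yield strength 468≥342, corrosion resistance 5≥1, cost 27≤28).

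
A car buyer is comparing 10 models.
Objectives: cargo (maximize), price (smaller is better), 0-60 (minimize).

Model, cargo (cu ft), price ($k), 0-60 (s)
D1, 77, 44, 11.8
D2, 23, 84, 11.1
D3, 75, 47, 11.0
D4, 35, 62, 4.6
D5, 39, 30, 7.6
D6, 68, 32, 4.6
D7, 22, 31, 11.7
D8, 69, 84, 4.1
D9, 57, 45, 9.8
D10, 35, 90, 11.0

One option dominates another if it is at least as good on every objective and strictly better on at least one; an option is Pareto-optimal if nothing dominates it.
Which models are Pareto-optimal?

D1, D3, D5, D6, D8

D1: not dominated (best cargo).
D2: dominated by D3 (cargo 75≥23, price 47≤84, 0-60 11.0≤11.1).
D3: not dominated.
D4: dominated by D6 (cargo 68≥35, price 32≤62, 0-60 4.6≤4.6).
D5: not dominated (best price).
D6: not dominated.
D7: dominated by D5 (cargo 39≥22, price 30≤31, 0-60 7.6≤11.7).
D8: not dominated (best 0-60).
D9: dominated by D6 (cargo 68≥57, price 32≤45, 0-60 4.6≤9.8).
D10: dominated by D3 (cargo 75≥35, price 47≤90, 0-60 11.0≤11.0).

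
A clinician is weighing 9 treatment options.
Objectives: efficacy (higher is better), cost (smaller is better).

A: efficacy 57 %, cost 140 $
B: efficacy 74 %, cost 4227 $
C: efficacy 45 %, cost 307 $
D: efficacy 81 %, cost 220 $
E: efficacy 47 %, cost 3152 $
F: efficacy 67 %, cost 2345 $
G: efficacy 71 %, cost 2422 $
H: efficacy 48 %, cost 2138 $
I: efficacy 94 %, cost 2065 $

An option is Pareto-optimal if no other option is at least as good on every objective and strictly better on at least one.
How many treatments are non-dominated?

A: not dominated (best cost).
B: dominated by D (efficacy 81≥74, cost 220≤4227).
C: dominated by A (efficacy 57≥45, cost 140≤307).
D: not dominated.
E: dominated by A (efficacy 57≥47, cost 140≤3152).
F: dominated by D (efficacy 81≥67, cost 220≤2345).
G: dominated by D (efficacy 81≥71, cost 220≤2422).
H: dominated by A (efficacy 57≥48, cost 140≤2138).
I: not dominated (best efficacy).
Pareto-optimal: A, D, I → 3.

3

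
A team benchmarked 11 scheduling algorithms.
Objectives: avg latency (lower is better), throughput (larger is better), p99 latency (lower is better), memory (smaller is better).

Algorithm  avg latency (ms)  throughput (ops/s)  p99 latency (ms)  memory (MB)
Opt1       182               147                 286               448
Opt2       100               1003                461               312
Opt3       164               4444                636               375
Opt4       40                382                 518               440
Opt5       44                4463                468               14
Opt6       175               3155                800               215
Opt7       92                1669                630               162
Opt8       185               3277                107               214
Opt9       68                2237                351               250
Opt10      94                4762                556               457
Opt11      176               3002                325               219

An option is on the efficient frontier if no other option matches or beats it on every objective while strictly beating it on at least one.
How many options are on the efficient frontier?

7

Opt1: not dominated.
Opt2: dominated by Opt9 (avg latency 68≤100, throughput 2237≥1003, p99 latency 351≤461, memory 250≤312).
Opt3: dominated by Opt5 (avg latency 44≤164, throughput 4463≥4444, p99 latency 468≤636, memory 14≤375).
Opt4: not dominated (best avg latency).
Opt5: not dominated (best memory).
Opt6: dominated by Opt5 (avg latency 44≤175, throughput 4463≥3155, p99 latency 468≤800, memory 14≤215).
Opt7: dominated by Opt5 (avg latency 44≤92, throughput 4463≥1669, p99 latency 468≤630, memory 14≤162).
Opt8: not dominated (best p99 latency).
Opt9: not dominated.
Opt10: not dominated (best throughput).
Opt11: not dominated.
Pareto-optimal: Opt1, Opt4, Opt5, Opt8, Opt9, Opt10, Opt11 → 7.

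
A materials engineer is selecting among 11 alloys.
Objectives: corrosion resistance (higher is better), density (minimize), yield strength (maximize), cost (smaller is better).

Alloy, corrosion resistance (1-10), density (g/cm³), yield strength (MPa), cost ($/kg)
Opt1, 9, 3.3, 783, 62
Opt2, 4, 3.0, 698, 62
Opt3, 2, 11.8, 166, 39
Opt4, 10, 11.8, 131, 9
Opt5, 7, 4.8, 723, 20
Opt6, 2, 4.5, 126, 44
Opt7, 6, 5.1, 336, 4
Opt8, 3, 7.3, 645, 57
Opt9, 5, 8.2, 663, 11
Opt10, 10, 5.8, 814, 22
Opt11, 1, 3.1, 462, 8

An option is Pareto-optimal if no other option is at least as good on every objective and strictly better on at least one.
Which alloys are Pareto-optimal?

Opt1: not dominated.
Opt2: not dominated (best density).
Opt3: dominated by Opt5 (corrosion resistance 7≥2, density 4.8≤11.8, yield strength 723≥166, cost 20≤39).
Opt4: not dominated.
Opt5: not dominated.
Opt6: not dominated.
Opt7: not dominated (best cost).
Opt8: dominated by Opt5 (corrosion resistance 7≥3, density 4.8≤7.3, yield strength 723≥645, cost 20≤57).
Opt9: not dominated.
Opt10: not dominated (best yield strength).
Opt11: not dominated.

Opt1, Opt2, Opt4, Opt5, Opt6, Opt7, Opt9, Opt10, Opt11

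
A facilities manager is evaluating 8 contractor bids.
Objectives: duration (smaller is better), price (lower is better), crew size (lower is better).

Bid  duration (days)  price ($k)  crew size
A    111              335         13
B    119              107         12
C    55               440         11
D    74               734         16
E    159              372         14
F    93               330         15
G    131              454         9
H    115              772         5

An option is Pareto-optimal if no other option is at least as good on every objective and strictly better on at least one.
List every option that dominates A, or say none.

B: worse on duration (119 vs 111).
C: worse on price (440 vs 335).
D: worse on price (734 vs 335).
E: worse on duration (159 vs 111).
F: worse on crew size (15 vs 13).
G: worse on duration (131 vs 111).
H: worse on duration (115 vs 111).
No option dominates A.

none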